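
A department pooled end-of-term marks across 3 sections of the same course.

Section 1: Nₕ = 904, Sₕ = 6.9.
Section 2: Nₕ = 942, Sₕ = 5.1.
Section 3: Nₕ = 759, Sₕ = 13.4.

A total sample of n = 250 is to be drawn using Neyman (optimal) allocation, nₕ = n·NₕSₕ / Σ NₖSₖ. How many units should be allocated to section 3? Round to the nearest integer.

120

Σ NₕSₕ = 904·6.9 + 942·5.1 + 759·13.4 = 21212.4.
Share for 3: 10170.6/21212.4 = 0.47946.
n_3 = 250 × 0.47946 = 119.866... → 120.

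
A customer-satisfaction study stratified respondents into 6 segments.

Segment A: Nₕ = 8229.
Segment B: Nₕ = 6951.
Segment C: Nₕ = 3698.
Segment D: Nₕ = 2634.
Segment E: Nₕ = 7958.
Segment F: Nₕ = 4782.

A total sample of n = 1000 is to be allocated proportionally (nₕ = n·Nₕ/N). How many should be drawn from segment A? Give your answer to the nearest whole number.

Share of segment A = 8229/34252 = 0.24025.
Allocate 1000 × 0.24025 = 240.249... → 240.

240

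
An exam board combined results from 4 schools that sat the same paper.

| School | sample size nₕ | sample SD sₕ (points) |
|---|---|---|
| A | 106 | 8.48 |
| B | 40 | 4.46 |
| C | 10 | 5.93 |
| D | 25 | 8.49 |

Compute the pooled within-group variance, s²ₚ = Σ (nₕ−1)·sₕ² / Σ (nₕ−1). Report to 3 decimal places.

A: (106−1)·8.48² = 105·71.9104 = 7550.592
B: (40−1)·4.46² = 39·19.8916 = 775.7724
C: (10−1)·5.93² = 9·35.1649 = 316.4841
D: (25−1)·8.49² = 24·72.0801 = 1729.9224
Numerator = 10372.7709; denominator = Σ(nₕ−1) = 177.
s²ₚ = 10372.7709/177 = 58.60323... → 58.603.

58.603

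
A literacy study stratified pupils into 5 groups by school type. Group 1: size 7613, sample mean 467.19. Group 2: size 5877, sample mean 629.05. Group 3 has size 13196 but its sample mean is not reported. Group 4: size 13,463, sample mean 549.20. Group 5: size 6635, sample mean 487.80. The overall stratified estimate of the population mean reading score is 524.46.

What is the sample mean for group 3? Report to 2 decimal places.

N = 7613 + 5877 + 13196 + 13463 + 6635 = 46784.
Overall total = μ·N = 524.46·46784 = 24536336.64.
Subtract the known strata: 7613·467.19 + 5877·629.05 + 13463·549.20 + 6635·487.80 = 17884076.92.
Remaining total for group 3: 24536336.64 − 17884076.92 = 6652259.72.
Divide by its size: 6652259.72 / 13196 = 504.1118... → 504.11.

504.11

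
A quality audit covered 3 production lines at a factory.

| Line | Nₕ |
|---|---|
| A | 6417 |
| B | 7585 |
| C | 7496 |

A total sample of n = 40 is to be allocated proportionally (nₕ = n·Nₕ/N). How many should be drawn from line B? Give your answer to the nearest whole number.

Share of line B = 7585/21498 = 0.35282.
Allocate 40 × 0.35282 = 14.113... → 14.

14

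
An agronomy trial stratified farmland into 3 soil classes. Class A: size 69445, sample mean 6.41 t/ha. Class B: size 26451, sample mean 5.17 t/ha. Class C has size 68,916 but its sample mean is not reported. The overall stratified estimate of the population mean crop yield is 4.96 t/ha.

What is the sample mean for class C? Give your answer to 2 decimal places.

3.42

Σ Nₕx̄ₕ = N·μ, so 68916·x̄_C = 164812·4.96 − (69445·6.41 + 26451·5.17).
= 817467.52 − 581894.12 = 235573.4.
x̄_C = 235573.4 / 68916 = 3.4183... → 3.42.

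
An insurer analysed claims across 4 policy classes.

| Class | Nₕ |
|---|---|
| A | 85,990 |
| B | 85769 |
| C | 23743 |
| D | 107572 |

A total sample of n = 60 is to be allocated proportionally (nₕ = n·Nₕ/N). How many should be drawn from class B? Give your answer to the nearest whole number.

Share of class B = 85769/303074 = 0.28300.
Allocate 60 × 0.28300 = 16.980... → 17.

17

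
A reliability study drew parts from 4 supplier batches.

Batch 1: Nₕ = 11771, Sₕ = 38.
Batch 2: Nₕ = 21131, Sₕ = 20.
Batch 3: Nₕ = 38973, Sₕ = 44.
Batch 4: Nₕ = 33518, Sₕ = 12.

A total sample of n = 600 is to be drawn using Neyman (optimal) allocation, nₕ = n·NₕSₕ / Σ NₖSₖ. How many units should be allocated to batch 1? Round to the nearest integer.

Σ NₕSₕ = 11771·38 + 21131·20 + 38973·44 + 33518·12 = 2986946.
Share for 1: 447298/2986946 = 0.14975.
n_1 = 600 × 0.14975 = 89.851... → 90.

90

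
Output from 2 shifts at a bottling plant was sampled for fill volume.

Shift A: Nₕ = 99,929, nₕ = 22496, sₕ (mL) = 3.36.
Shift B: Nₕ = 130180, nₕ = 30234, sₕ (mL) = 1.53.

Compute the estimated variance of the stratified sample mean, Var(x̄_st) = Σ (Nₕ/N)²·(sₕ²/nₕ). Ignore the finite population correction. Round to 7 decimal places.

N = 230109; Wₕ = Nₕ/N.
shift A: (99929/230109)²·3.36²/22496 = 0.0000946431
shift B: (130180/230109)²·1.53²/30234 = 0.0000247804
Sum = 0.0001194236 → 0.0001194.

0.0001194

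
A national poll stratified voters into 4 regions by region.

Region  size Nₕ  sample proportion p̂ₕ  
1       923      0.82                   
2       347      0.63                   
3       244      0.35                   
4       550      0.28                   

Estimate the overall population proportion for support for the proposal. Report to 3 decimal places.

N = 923 + 347 + 244 + 550 = 2064.
Overall proportion = Σ (Nₕ/N)·p̂ₕ.
Σ Nₕp̂ₕ = 756.86 + 218.61 + 85.4 + 154 = 1214.87.
1214.87 / 2064 = 0.58860... → 0.589.

0.589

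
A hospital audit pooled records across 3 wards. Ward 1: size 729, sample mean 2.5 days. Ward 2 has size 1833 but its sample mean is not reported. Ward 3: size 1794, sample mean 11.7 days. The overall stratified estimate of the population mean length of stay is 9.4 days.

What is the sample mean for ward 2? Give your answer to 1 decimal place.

9.9

N = 729 + 1833 + 1794 = 4356.
Overall total = μ·N = 9.4·4356 = 40946.4.
Subtract the known strata: 729·2.5 + 1794·11.7 = 22812.3.
Remaining total for ward 2: 40946.4 − 22812.3 = 18134.1.
Divide by its size: 18134.1 / 1833 = 9.893... → 9.9.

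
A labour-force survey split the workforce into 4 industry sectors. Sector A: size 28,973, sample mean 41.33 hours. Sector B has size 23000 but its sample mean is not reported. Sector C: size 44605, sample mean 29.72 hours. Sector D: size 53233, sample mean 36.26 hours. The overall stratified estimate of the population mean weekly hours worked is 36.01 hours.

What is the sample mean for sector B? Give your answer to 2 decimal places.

Σ Nₕx̄ₕ = N·μ, so 23000·x̄_B = 149811·36.01 − (28973·41.33 + 44605·29.72 + 53233·36.26).
= 5394694.11 − 4453343.27 = 941350.84.
x̄_B = 941350.84 / 23000 = 40.9283... → 40.93.

40.93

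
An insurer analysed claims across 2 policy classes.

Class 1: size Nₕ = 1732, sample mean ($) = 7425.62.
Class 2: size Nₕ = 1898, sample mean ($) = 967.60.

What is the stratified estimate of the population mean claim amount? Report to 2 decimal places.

N = 1732 + 1898 = 3630.
The stratified mean weights each stratum mean by its population share Nₕ/N.
Σ Nₕx̄ₕ = 1732·7425.62 + 1898·967.60 = 12861173.84 + 1836504.8 = 14697678.64.
Divide by N: 14697678.64 / 3630 = 4048.9473... → 4048.95.

4048.95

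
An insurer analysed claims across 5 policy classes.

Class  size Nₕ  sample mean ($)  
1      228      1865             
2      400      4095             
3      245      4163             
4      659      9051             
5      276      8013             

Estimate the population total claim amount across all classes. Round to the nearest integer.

11259352

1: 228·1865 = 425220
2: 400·4095 = 1638000
3: 245·4163 = 1019935
4: 659·9051 = 5964609
5: 276·8013 = 2211588
τ̂ = Σ Nₕx̄ₕ = 11259352.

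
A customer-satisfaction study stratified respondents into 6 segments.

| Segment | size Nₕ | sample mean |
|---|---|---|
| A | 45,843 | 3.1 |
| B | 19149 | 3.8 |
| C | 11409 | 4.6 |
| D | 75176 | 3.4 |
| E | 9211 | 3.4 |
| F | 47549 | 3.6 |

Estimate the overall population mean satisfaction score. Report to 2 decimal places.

N = 208337; weights Wₕ = Nₕ/N = (0.2200, 0.0919, 0.0548, 0.3608, 0.0442, 0.2282).
x̄_st = Σ Wₕ·x̄ₕ = 0.2200·3.1 + 0.0919·3.8 + 0.0548·4.6 + 0.3608·3.4 + 0.0442·3.4 + 0.2282·3.6 ≈ 3.4821...
→ 3.48.

3.48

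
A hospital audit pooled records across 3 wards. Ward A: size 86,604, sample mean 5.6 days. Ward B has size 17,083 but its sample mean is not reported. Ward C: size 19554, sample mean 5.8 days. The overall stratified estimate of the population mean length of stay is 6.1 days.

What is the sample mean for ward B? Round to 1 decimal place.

N = 86604 + 17083 + 19554 = 123241.
Overall total = μ·N = 6.1·123241 = 751770.1.
Subtract the known strata: 86604·5.6 + 19554·5.8 = 598395.6.
Remaining total for ward B: 751770.1 − 598395.6 = 153374.5.
Divide by its size: 153374.5 / 17083 = 8.978... → 9.0.

9.0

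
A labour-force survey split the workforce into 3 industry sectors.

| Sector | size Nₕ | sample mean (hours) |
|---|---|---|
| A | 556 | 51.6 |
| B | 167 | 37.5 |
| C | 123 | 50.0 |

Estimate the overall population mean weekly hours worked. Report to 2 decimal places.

48.58

N = 556 + 167 + 123 = 846.
Weight each subgroup mean by Nₕ/N and sum.
Σ Nₕx̄ₕ = 556·51.6 + 167·37.5 + 123·50.0 = 28689.6 + 6262.5 + 6150 = 41102.1.
Divide by N: 41102.1 / 846 = 48.5840... → 48.58.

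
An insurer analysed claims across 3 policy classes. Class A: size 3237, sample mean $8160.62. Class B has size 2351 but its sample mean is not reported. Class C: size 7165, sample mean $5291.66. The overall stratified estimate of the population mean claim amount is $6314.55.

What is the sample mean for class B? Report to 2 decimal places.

6890.17

N = 3237 + 2351 + 7165 = 12753.
Overall total = μ·N = 6314.55·12753 = 80529456.15.
Subtract the known strata: 3237·8160.62 + 7165·5291.66 = 64330670.84.
Remaining total for class B: 80529456.15 − 64330670.84 = 16198785.31.
Divide by its size: 16198785.31 / 2351 = 6890.1681... → 6890.17.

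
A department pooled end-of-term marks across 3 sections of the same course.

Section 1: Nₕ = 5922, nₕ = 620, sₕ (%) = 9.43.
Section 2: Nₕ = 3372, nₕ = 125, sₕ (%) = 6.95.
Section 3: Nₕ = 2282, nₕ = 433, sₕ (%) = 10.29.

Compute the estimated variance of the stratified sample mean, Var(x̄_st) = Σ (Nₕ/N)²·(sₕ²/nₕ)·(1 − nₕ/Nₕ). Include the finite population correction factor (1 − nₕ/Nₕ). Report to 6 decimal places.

N = 11576. Term for each stratum: Wₕ²sₕ²/nₕ·(1−nₕ/Nₕ).
Var(x̄_st) = 0.033606461 + 0.031572750 + 0.007699781 = 0.072878993 → 0.072879.

0.072879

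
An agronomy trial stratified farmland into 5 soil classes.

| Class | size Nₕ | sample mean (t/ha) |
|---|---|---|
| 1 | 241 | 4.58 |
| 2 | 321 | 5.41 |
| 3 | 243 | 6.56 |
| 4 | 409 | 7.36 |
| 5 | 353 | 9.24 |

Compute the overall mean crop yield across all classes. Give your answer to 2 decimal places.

6.83

x̄_st = (Σ Nₕx̄ₕ) / (Σ Nₕ) = (241·4.58 + 321·5.41 + 243·6.56 + 409·7.36 + 353·9.24) / 1567
= 10706.43 / 1567 = 6.8324... → 6.83.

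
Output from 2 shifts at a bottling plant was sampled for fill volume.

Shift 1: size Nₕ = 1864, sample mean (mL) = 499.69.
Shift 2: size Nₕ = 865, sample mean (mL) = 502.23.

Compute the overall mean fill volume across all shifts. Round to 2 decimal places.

500.50

N = 2729; weights Wₕ = Nₕ/N = (0.6830, 0.3170).
x̄_st = Σ Wₕ·x̄ₕ = 0.6830·499.69 + 0.3170·502.23 ≈ 500.4951...
→ 500.50.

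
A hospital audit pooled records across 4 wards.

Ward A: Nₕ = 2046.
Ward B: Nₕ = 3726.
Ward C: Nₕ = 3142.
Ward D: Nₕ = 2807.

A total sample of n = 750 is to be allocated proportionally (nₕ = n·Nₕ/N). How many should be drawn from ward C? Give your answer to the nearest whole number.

201

Share of ward C = 3142/11721 = 0.26807.
Allocate 750 × 0.26807 = 201.049... → 201.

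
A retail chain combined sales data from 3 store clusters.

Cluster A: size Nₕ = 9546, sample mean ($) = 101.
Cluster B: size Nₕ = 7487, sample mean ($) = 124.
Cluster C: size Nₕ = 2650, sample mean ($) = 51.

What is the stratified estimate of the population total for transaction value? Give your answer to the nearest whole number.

2027684

Population total = Σ Nₕ·x̄ₕ (each stratum's size times its mean).
9546·101 + 7487·124 + 2650·51 = 964146 + 928388 + 135150 = 2027684.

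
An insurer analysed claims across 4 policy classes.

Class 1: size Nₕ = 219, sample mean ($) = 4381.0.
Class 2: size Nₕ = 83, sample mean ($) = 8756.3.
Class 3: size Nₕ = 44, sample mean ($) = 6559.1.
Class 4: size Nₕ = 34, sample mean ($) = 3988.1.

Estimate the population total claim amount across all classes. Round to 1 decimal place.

1: 219·4381.0 = 959439
2: 83·8756.3 = 726772.9
3: 44·6559.1 = 288600.4
4: 34·3988.1 = 135595.4
τ̂ = Σ Nₕx̄ₕ = 2110407.7.

2110407.7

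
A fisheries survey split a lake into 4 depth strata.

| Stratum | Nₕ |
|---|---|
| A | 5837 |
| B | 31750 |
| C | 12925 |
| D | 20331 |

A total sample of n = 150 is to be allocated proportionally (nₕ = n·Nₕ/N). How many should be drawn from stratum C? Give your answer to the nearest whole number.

Share of stratum C = 12925/70843 = 0.18245.
Allocate 150 × 0.18245 = 27.367... → 27.

27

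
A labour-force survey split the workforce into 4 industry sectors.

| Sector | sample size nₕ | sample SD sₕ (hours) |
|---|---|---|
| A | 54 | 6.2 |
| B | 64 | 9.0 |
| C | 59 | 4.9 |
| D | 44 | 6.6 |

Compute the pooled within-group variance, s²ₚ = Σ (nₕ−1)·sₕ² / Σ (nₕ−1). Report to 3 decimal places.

Degrees of freedom: 53 + 63 + 58 + 43 = 217.
Σ(nₕ−1)sₕ² = 53·38.44 + 63·81 + 58·24.01 + 43·43.56 = 10405.98.
s²ₚ = 10405.98 / 217 = 47.95382... → 47.954.

47.954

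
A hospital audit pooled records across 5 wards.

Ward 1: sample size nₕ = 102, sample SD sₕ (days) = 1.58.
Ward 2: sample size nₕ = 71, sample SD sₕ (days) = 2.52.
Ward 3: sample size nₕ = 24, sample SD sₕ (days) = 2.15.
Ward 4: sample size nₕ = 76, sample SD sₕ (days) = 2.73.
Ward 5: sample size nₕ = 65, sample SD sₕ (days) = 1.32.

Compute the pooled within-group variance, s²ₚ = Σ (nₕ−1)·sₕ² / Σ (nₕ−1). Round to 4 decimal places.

1: (102−1)·1.58² = 101·2.4964 = 252.1364
2: (71−1)·2.52² = 70·6.3504 = 444.528
3: (24−1)·2.15² = 23·4.6225 = 106.3175
4: (76−1)·2.73² = 75·7.4529 = 558.9675
5: (65−1)·1.32² = 64·1.7424 = 111.5136
Numerator = 1473.463; denominator = Σ(nₕ−1) = 333.
s²ₚ = 1473.463/333 = 4.424814... → 4.4248.

4.4248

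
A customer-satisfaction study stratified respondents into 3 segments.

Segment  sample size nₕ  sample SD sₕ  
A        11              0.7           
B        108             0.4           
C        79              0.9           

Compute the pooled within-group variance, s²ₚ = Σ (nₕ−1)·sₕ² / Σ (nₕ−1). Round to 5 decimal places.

0.43692

A: (11−1)·0.7² = 10·0.49 = 4.9
B: (108−1)·0.4² = 107·0.16 = 17.12
C: (79−1)·0.9² = 78·0.81 = 63.18
Numerator = 85.2; denominator = Σ(nₕ−1) = 195.
s²ₚ = 85.2/195 = 0.4369231... → 0.43692.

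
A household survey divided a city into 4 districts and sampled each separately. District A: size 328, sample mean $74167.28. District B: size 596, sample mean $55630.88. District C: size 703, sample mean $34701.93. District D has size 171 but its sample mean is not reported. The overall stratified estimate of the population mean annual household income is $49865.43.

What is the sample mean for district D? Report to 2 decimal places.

N = 328 + 596 + 703 + 171 = 1798.
Overall total = μ·N = 49865.43·1798 = 89658043.14.
Subtract the known strata: 328·74167.28 + 596·55630.88 + 703·34701.93 = 81878329.11.
Remaining total for district D: 89658043.14 − 81878329.11 = 7779714.03.
Divide by its size: 7779714.03 / 171 = 45495.4037... → 45495.40.

45495.40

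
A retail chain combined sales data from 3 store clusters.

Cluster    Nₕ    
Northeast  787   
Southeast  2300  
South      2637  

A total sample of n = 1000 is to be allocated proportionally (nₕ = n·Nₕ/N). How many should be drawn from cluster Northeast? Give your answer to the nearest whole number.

Share of cluster Northeast = 787/5724 = 0.13749.
Allocate 1000 × 0.13749 = 137.491... → 137.

137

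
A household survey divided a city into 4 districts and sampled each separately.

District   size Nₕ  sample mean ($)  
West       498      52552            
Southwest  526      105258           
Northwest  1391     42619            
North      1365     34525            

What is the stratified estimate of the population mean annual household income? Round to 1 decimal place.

x̄_st = (Σ Nₕx̄ₕ) / (Σ Nₕ) = (498·52552 + 526·105258 + 1391·42619 + 1365·34525) / 3780
= 187946258 / 3780 = 49721.232... → 49721.2.

49721.2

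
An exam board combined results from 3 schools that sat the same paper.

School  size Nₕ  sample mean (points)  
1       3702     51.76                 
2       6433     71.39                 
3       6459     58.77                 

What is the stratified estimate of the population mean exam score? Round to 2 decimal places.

N = 16594; weights Wₕ = Nₕ/N = (0.2231, 0.3877, 0.3892).
x̄_st = Σ Wₕ·x̄ₕ = 0.2231·51.76 + 0.3877·71.39 + 0.3892·58.77 ≈ 62.0985...
→ 62.10.

62.10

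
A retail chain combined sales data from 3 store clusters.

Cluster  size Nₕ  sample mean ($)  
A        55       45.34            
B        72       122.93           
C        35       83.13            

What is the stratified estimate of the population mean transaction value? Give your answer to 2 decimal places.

x̄_st = (Σ Nₕx̄ₕ) / (Σ Nₕ) = (55·45.34 + 72·122.93 + 35·83.13) / 162
= 14254.21 / 162 = 87.9890... → 87.99.

87.99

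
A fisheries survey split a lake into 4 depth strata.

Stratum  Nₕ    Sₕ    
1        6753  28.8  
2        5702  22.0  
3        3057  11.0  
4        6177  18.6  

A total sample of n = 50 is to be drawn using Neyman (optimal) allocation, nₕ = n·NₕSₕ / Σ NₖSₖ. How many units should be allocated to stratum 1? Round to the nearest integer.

21

Σ NₕSₕ = 6753·28.8 + 5702·22.0 + 3057·11.0 + 6177·18.6 = 468449.6.
Share for 1: 194486.4/468449.6 = 0.41517.
n_1 = 50 × 0.41517 = 20.759... → 21.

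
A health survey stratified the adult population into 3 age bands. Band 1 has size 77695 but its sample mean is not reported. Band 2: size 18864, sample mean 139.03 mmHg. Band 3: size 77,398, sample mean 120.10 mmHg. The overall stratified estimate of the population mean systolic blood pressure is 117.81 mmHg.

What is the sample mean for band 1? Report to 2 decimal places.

110.38

N = 77695 + 18864 + 77398 = 173957.
Overall total = μ·N = 117.81·173957 = 20493874.17.
Subtract the known strata: 18864·139.03 + 77398·120.10 = 11918161.72.
Remaining total for band 1: 20493874.17 − 11918161.72 = 8575712.45.
Divide by its size: 8575712.45 / 77695 = 110.3766... → 110.38.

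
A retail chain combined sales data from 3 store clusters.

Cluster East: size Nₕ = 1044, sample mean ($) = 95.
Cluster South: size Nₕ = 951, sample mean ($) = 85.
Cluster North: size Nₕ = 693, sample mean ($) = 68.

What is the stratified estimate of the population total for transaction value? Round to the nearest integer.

227139

East: 1044·95 = 99180
South: 951·85 = 80835
North: 693·68 = 47124
τ̂ = Σ Nₕx̄ₕ = 227139.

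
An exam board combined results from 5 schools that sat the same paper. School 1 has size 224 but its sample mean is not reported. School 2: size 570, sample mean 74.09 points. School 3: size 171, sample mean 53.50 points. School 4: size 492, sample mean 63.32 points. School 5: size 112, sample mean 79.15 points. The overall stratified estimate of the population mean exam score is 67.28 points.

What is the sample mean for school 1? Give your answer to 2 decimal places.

Σ Nₕx̄ₕ = N·μ, so 224·x̄_1 = 1569·67.28 − (570·74.09 + 171·53.50 + 492·63.32 + 112·79.15).
= 105562.32 − 91398.04 = 14164.28.
x̄_1 = 14164.28 / 224 = 63.2334... → 63.23.

63.23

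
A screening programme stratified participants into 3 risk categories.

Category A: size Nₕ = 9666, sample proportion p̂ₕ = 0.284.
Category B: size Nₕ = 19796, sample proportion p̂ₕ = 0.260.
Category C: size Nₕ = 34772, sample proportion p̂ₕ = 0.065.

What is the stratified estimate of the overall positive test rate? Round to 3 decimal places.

Wₕ = Nₕ/N with N = 64234: 0.1505, 0.3082, 0.5413.
p̂_st = 0.1505·0.284 + 0.3082·0.260 + 0.5413·0.065 ≈ 0.15805... → 0.158.

0.158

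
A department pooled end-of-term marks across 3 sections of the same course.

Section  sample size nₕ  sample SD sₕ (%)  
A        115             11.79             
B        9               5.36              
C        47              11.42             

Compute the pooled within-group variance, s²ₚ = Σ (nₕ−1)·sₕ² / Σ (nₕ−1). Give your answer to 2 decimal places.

A: (115−1)·11.79² = 114·139.0041 = 15846.4674
B: (9−1)·5.36² = 8·28.7296 = 229.8368
C: (47−1)·11.42² = 46·130.4164 = 5999.1544
Numerator = 22075.4586; denominator = Σ(nₕ−1) = 168.
s²ₚ = 22075.4586/168 = 131.4015... → 131.40.

131.40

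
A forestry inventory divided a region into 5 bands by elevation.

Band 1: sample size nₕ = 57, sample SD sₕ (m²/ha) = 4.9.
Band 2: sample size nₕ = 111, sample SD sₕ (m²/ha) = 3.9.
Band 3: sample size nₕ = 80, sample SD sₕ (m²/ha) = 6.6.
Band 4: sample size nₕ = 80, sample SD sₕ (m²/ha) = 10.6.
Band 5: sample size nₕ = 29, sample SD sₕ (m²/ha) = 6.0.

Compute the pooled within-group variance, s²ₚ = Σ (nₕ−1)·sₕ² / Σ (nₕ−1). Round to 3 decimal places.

Degrees of freedom: 56 + 110 + 79 + 79 + 28 = 352.
Σ(nₕ−1)sₕ² = 56·24.01 + 110·15.21 + 79·43.56 + 79·112.36 + 28·36 = 16343.34.
s²ₚ = 16343.34 / 352 = 46.42994... → 46.430.

46.430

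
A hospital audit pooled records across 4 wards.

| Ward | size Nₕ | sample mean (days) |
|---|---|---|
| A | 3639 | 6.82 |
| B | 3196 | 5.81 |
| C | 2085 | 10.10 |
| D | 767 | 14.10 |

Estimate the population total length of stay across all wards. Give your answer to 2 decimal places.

Population total = Σ Nₕ·x̄ₕ (each stratum's size times its mean).
3639·6.82 + 3196·5.81 + 2085·10.10 + 767·14.10 = 24817.98 + 18568.76 + 21058.5 + 10814.7 = 75259.94.

75259.94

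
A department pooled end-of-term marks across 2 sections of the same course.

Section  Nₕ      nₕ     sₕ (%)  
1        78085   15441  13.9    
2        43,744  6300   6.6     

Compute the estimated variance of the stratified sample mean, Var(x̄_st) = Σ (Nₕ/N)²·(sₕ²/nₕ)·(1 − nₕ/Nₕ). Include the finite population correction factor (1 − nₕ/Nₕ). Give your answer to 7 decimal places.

N = 121829; Wₕ = Nₕ/N.
section 1: (78085/121829)²·13.9²/15441·(1 − 15441/78085) = 0.0041238220
section 2: (43744/121829)²·6.6²/6300·(1 − 6300/43744) = 0.0007630389
Sum = 0.0048868610 → 0.0048869.

0.0048869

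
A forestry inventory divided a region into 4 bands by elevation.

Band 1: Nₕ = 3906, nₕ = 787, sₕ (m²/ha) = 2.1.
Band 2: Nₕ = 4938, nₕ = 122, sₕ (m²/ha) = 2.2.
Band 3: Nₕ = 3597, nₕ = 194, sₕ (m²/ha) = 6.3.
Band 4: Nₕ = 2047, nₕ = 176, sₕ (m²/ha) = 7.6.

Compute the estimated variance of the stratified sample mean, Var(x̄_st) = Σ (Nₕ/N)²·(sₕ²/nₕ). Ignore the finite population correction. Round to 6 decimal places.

0.024178

N = 14488; Wₕ = Nₕ/N.
band 1: (3906/14488)²·2.1²/787 = 0.000407297
band 2: (4938/14488)²·2.2²/122 = 0.004608619
band 3: (3597/14488)²·6.3²/194 = 0.012610821
band 4: (2047/14488)²·7.6²/176 = 0.006551388
Sum = 0.024178126 → 0.024178.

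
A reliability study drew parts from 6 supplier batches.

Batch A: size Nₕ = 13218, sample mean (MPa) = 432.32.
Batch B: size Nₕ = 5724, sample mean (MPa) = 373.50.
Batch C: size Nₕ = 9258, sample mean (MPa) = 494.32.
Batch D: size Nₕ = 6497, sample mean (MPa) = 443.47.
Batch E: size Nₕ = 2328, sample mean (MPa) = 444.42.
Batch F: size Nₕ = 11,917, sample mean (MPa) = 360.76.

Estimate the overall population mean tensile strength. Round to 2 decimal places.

421.80

N = 13218 + 5724 + 9258 + 6497 + 2328 + 11917 = 48942.
The stratified mean weights each stratum mean by its population share Nₕ/N.
Σ Nₕx̄ₕ = 13218·432.32 + 5724·373.50 + 9258·494.32 + 6497·443.47 + 2328·444.42 + 11917·360.76 = 5714405.76 + 2137914 + 4576414.56 + 2881224.59 + 1034609.76 + 4299176.92 = 20643745.59.
Divide by N: 20643745.59 / 48942 = 421.8002... → 421.80.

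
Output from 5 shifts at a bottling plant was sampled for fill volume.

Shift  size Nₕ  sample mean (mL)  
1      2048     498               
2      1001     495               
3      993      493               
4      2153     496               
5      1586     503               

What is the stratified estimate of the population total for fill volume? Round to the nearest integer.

3870594

Estimate total by summing Nₕ·x̄ₕ over strata.
2048·498 + 1001·495 + 993·493 + 2153·496 + 1586·503 = 1019904 + 495495 + 489549 + 1067888 + 797758 = 3870594.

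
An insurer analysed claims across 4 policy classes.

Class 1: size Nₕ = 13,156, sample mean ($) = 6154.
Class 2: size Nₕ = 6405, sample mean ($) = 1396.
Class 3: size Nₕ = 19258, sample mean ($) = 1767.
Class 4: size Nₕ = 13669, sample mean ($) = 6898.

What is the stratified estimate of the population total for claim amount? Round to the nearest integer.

1: 13156·6154 = 80962024
2: 6405·1396 = 8941380
3: 19258·1767 = 34028886
4: 13669·6898 = 94288762
τ̂ = Σ Nₕx̄ₕ = 218221052.

218221052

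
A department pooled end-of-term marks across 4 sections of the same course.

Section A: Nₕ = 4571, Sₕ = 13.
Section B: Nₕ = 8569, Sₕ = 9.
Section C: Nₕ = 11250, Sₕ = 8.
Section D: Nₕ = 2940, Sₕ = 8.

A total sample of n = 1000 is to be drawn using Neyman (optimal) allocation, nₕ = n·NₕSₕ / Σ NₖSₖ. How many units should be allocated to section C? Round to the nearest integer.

A: NₕSₕ = 4571·13 = 59423
B: NₕSₕ = 8569·9 = 77121
C: NₕSₕ = 11250·8 = 90000
D: NₕSₕ = 2940·8 = 23520
Σ NₕSₕ = 250064.
n_C = 1000·90000/250064 = 359.908... → 360.

360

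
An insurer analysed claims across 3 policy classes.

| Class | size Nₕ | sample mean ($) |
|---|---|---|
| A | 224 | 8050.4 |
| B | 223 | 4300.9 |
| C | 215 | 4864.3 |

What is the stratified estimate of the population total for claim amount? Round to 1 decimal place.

A: 224·8050.4 = 1803289.6
B: 223·4300.9 = 959100.7
C: 215·4864.3 = 1045824.5
τ̂ = Σ Nₕx̄ₕ = 3808214.8.

3808214.8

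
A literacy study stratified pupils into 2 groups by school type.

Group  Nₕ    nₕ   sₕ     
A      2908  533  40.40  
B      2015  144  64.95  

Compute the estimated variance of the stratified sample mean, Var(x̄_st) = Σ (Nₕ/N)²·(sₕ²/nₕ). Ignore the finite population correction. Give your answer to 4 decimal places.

5.9763

N = 4923; Wₕ = Nₕ/N.
group A: (2908/4923)²·40.40²/533 = 1.0684757
group B: (2015/4923)²·64.95²/144 = 4.9077931
Sum = 5.9762688 → 5.9763.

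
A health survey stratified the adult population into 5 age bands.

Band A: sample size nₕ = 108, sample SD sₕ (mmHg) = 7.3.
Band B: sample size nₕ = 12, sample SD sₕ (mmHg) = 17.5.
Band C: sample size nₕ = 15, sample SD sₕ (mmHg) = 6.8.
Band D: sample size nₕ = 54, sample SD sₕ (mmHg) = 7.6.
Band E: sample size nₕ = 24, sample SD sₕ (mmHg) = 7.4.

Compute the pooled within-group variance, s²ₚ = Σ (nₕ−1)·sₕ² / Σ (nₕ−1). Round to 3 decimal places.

A: (108−1)·7.3² = 107·53.29 = 5702.03
B: (12−1)·17.5² = 11·306.25 = 3368.75
C: (15−1)·6.8² = 14·46.24 = 647.36
D: (54−1)·7.6² = 53·57.76 = 3061.28
E: (24−1)·7.4² = 23·54.76 = 1259.48
Numerator = 14038.9; denominator = Σ(nₕ−1) = 208.
s²ₚ = 14038.9/208 = 67.49471... → 67.495.

67.495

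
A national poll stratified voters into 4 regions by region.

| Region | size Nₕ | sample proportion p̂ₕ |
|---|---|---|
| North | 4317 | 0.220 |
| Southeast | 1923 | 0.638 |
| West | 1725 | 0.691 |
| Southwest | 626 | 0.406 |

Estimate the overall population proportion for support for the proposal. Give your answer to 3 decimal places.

0.422

N = 4317 + 1923 + 1725 + 626 = 8591.
Overall proportion = Σ (Nₕ/N)·p̂ₕ.
Σ Nₕp̂ₕ = 949.74 + 1226.874 + 1191.975 + 254.156 = 3622.745.
3622.745 / 8591 = 0.42169... → 0.422.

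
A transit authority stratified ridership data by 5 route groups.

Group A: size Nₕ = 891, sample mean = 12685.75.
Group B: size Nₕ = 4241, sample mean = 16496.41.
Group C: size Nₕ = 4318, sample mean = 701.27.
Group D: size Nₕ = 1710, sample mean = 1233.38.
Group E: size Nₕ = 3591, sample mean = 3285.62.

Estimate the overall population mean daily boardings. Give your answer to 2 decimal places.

N = 14751; weights Wₕ = Nₕ/N = (0.0604, 0.2875, 0.2927, 0.1159, 0.2434).
x̄_st = Σ Wₕ·x̄ₕ = 0.0604·12685.75 + 0.2875·16496.41 + 0.2927·701.27 + 0.1159·1233.38 + 0.2434·3285.62 ≈ 6657.1828...
→ 6657.18.

6657.18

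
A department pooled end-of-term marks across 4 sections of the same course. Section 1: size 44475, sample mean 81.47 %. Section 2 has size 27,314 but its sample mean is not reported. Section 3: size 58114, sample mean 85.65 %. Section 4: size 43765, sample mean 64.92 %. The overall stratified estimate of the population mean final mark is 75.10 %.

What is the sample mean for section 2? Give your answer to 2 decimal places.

58.59

Σ Nₕx̄ₕ = N·μ, so 27314·x̄_2 = 173668·75.10 − (44475·81.47 + 58114·85.65 + 43765·64.92).
= 13042466.8 − 11442066.15 = 1600400.65.
x̄_2 = 1600400.65 / 27314 = 58.5927... → 58.59.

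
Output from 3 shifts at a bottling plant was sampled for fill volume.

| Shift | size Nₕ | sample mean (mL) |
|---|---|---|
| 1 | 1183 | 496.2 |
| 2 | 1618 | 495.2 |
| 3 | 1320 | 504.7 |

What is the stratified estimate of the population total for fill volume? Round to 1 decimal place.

2054442.2

Population total = Σ Nₕ·x̄ₕ (each stratum's size times its mean).
1183·496.2 + 1618·495.2 + 1320·504.7 = 587004.6 + 801233.6 + 666204 = 2054442.2.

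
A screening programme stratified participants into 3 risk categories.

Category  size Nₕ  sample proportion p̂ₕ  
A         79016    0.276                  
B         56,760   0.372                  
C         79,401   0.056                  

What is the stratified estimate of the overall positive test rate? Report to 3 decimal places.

N = 79016 + 56760 + 79401 = 215177.
Overall proportion = Σ (Nₕ/N)·p̂ₕ.
Σ Nₕp̂ₕ = 21808.416 + 21114.72 + 4446.456 = 47369.592.
47369.592 / 215177 = 0.22014... → 0.220.

0.220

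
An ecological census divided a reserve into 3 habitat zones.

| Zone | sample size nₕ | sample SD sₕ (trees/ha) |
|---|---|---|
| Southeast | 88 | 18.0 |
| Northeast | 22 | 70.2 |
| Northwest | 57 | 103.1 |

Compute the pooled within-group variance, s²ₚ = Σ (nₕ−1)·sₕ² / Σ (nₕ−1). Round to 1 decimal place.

Southeast: (88−1)·18.0² = 87·324 = 28188
Northeast: (22−1)·70.2² = 21·4928.04 = 103488.84
Northwest: (57−1)·103.1² = 56·10629.61 = 595258.16
Numerator = 726935; denominator = Σ(nₕ−1) = 164.
s²ₚ = 726935/164 = 4432.530... → 4432.5.

4432.5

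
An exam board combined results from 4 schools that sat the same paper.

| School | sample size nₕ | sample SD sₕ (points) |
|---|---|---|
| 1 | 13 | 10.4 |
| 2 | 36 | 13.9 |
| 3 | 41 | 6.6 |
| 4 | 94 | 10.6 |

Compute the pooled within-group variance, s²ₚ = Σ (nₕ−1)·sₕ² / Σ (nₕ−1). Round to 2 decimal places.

1: (13−1)·10.4² = 12·108.16 = 1297.92
2: (36−1)·13.9² = 35·193.21 = 6762.35
3: (41−1)·6.6² = 40·43.56 = 1742.4
4: (94−1)·10.6² = 93·112.36 = 10449.48
Numerator = 20252.15; denominator = Σ(nₕ−1) = 180.
s²ₚ = 20252.15/180 = 112.5119... → 112.51.

112.51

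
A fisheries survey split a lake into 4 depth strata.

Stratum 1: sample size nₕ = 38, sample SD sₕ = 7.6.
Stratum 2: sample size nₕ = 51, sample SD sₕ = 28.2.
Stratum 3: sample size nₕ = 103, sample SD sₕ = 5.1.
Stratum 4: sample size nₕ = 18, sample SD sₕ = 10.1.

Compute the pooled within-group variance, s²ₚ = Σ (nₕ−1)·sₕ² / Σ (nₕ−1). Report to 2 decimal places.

Degrees of freedom: 37 + 50 + 102 + 17 = 206.
Σ(nₕ−1)sₕ² = 37·57.76 + 50·795.24 + 102·26.01 + 17·102.01 = 46286.31.
s²ₚ = 46286.31 / 206 = 224.6908... → 224.69.

224.69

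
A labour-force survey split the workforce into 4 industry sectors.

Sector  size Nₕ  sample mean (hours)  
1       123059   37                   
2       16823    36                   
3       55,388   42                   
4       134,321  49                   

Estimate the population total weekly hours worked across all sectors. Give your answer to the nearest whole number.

14066836

Estimate total by summing Nₕ·x̄ₕ over strata.
123059·37 + 16823·36 + 55388·42 + 134321·49 = 4553183 + 605628 + 2326296 + 6581729 = 14066836.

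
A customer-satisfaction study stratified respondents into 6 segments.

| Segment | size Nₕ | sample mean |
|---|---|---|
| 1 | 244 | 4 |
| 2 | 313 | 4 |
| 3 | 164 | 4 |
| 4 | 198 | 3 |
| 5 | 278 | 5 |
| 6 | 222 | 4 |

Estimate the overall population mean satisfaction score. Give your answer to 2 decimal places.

4.06

x̄_st = (Σ Nₕx̄ₕ) / (Σ Nₕ) = (244·4 + 313·4 + 164·4 + 198·3 + 278·5 + 222·4) / 1419
= 5756 / 1419 = 4.0564... → 4.06.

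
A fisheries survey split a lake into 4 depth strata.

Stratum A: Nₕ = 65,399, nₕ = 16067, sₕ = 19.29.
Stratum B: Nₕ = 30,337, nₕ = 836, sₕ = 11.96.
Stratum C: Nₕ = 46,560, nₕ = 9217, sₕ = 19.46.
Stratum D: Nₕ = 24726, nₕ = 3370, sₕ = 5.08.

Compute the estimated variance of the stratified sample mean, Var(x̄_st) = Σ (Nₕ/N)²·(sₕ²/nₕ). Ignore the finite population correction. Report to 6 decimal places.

0.012556

N = 167022; Wₕ = Nₕ/N.
stratum A: (65399/167022)²·19.29²/16067 = 0.003550786
stratum B: (30337/167022)²·11.96²/836 = 0.005644871
stratum C: (46560/167022)²·19.46²/9217 = 0.003192822
stratum D: (24726/167022)²·5.08²/3370 = 0.000167825
Sum = 0.012556304 → 0.012556.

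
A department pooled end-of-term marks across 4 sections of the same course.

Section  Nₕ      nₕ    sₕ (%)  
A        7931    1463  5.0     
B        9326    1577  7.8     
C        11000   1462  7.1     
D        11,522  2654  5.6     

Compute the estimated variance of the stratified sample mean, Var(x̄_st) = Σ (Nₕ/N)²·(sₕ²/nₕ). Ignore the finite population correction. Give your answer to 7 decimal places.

N = 39779; Wₕ = Nₕ/N.
section A: (7931/39779)²·5.0²/1463 = 0.0006792722
section B: (9326/39779)²·7.8²/1577 = 0.0021205114
section C: (11000/39779)²·7.1²/1462 = 0.0026366165
section D: (11522/39779)²·5.6²/2654 = 0.0009913412
Sum = 0.0064277414 → 0.0064277.

0.0064277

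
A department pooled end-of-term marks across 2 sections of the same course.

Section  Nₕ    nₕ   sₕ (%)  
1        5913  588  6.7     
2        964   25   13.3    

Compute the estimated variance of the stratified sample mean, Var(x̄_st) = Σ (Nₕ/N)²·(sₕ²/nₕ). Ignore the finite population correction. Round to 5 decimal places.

0.19547

N = 6877; Wₕ = Nₕ/N.
section 1: (5913/6877)²·6.7²/588 = 0.05644039
section 2: (964/6877)²·13.3²/25 = 0.13903345
Sum = 0.19547384 → 0.19547.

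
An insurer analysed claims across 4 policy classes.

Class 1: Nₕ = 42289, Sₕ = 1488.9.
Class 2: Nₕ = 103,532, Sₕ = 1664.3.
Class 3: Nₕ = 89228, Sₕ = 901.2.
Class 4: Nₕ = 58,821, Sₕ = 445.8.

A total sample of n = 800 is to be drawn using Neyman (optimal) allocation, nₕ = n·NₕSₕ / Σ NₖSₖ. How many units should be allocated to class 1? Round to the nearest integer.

147

1: NₕSₕ = 42289·1488.9 = 62964092.1
2: NₕSₕ = 103532·1664.3 = 172308307.6
3: NₕSₕ = 89228·901.2 = 80412273.6
4: NₕSₕ = 58821·445.8 = 26222401.8
Σ NₕSₕ = 341907075.1.
n_1 = 800·62964092.1/341907075.1 = 147.324... → 147.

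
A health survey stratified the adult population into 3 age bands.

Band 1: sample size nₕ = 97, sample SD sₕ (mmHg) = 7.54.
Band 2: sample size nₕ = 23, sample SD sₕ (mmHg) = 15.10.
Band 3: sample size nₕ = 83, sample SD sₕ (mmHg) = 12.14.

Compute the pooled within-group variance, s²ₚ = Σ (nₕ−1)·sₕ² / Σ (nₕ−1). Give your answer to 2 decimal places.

112.80

1: (97−1)·7.54² = 96·56.8516 = 5457.7536
2: (23−1)·15.10² = 22·228.01 = 5016.22
3: (83−1)·12.14² = 82·147.3796 = 12085.1272
Numerator = 22559.1008; denominator = Σ(nₕ−1) = 200.
s²ₚ = 22559.1008/200 = 112.7955... → 112.80.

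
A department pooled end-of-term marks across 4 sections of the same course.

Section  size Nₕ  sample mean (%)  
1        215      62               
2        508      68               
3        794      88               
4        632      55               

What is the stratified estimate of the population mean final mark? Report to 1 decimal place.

71.0

x̄_st = (Σ Nₕx̄ₕ) / (Σ Nₕ) = (215·62 + 508·68 + 794·88 + 632·55) / 2149
= 152506 / 2149 = 70.966... → 71.0.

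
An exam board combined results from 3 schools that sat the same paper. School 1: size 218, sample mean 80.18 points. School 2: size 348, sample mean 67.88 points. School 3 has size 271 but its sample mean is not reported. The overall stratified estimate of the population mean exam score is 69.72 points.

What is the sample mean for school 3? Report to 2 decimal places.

63.67

N = 218 + 348 + 271 = 837.
Overall total = μ·N = 69.72·837 = 58355.64.
Subtract the known strata: 218·80.18 + 348·67.88 = 41101.48.
Remaining total for school 3: 58355.64 − 41101.48 = 17254.16.
Divide by its size: 17254.16 / 271 = 63.6685... → 63.67.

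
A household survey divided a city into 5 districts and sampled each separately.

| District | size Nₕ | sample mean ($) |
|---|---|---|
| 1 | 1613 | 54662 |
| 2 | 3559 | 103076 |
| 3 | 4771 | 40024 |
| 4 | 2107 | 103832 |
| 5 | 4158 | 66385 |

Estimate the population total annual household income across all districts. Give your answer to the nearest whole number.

Population total = Σ Nₕ·x̄ₕ (each stratum's size times its mean).
1613·54662 + 3559·103076 + 4771·40024 + 2107·103832 + 4158·66385 = 88169806 + 366847484 + 190954504 + 218774024 + 276028830 = 1140774648.

1140774648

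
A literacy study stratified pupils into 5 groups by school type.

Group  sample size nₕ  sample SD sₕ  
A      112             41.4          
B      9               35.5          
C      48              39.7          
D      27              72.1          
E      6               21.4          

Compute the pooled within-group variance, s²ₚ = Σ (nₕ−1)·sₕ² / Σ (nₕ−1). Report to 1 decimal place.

A: (112−1)·41.4² = 111·1713.96 = 190249.56
B: (9−1)·35.5² = 8·1260.25 = 10082
C: (48−1)·39.7² = 47·1576.09 = 74076.23
D: (27−1)·72.1² = 26·5198.41 = 135158.66
E: (6−1)·21.4² = 5·457.96 = 2289.8
Numerator = 411856.25; denominator = Σ(nₕ−1) = 197.
s²ₚ = 411856.25/197 = 2090.641... → 2090.6.

2090.6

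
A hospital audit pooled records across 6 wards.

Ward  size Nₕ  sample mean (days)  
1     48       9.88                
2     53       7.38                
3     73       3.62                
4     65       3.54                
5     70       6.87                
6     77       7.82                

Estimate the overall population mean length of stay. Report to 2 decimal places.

N = 386; weights Wₕ = Nₕ/N = (0.1244, 0.1373, 0.1891, 0.1684, 0.1813, 0.1995).
x̄_st = Σ Wₕ·x̄ₕ = 0.1244·9.88 + 0.1373·7.38 + 0.1891·3.62 + 0.1684·3.54 + 0.1813·6.87 + 0.1995·7.82 ≈ 6.3284...
→ 6.33.

6.33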